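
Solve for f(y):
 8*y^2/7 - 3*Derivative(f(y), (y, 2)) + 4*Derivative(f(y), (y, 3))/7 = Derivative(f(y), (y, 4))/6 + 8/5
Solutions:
 f(y) = C1 + C2*y + 2*y^4/63 + 32*y^3/1323 - 12688*y^2/46305 + (C3*sin(3*sqrt(82)*y/7) + C4*cos(3*sqrt(82)*y/7))*exp(12*y/7)


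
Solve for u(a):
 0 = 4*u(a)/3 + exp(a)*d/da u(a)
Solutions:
 u(a) = C1*exp(4*exp(-a)/3)


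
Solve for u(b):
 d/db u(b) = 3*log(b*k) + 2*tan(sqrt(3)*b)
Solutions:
 u(b) = C1 + 3*b*log(b*k) - 3*b - 2*sqrt(3)*log(cos(sqrt(3)*b))/3


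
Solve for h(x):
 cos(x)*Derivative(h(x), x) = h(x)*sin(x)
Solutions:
 h(x) = C1/cos(x)


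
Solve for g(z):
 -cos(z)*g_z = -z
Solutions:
 g(z) = C1 + Integral(z/cos(z), z)


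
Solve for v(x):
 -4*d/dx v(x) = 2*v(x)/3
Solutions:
 v(x) = C1*exp(-x/6)


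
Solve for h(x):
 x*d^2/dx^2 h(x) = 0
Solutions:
 h(x) = C1 + C2*x


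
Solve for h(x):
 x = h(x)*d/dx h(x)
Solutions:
 h(x) = -sqrt(C1 + x^2)
 h(x) = sqrt(C1 + x^2)


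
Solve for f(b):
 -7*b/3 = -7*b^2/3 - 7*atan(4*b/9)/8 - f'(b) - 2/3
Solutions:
 f(b) = C1 - 7*b^3/9 + 7*b^2/6 - 7*b*atan(4*b/9)/8 - 2*b/3 + 63*log(16*b^2 + 81)/64


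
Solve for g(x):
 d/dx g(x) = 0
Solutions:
 g(x) = C1


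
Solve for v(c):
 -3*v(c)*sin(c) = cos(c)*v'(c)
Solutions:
 v(c) = C1*cos(c)^3


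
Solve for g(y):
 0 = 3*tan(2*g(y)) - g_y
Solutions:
 g(y) = -asin(C1*exp(6*y))/2 + pi/2
 g(y) = asin(C1*exp(6*y))/2


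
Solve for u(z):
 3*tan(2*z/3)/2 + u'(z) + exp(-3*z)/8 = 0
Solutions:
 u(z) = C1 - 9*log(tan(2*z/3)^2 + 1)/8 + exp(-3*z)/24


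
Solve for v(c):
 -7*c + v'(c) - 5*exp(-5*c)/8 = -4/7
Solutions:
 v(c) = C1 + 7*c^2/2 - 4*c/7 - exp(-5*c)/8


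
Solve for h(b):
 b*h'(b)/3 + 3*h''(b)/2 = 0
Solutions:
 h(b) = C1 + C2*erf(b/3)


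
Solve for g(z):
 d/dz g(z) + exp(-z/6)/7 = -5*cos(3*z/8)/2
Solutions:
 g(z) = C1 - 20*sin(3*z/8)/3 + 6*exp(-z/6)/7


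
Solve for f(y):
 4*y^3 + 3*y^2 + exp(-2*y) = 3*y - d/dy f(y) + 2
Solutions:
 f(y) = C1 - y^4 - y^3 + 3*y^2/2 + 2*y + exp(-2*y)/2


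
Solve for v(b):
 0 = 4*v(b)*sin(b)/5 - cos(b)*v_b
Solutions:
 v(b) = C1/cos(b)^(4/5)


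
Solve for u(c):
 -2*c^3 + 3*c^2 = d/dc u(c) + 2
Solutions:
 u(c) = C1 - c^4/2 + c^3 - 2*c


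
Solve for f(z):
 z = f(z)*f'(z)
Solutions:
 f(z) = -sqrt(C1 + z^2)
 f(z) = sqrt(C1 + z^2)


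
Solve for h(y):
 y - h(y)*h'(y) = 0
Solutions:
 h(y) = -sqrt(C1 + y^2)
 h(y) = sqrt(C1 + y^2)


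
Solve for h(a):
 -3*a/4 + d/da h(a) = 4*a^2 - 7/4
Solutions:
 h(a) = C1 + 4*a^3/3 + 3*a^2/8 - 7*a/4


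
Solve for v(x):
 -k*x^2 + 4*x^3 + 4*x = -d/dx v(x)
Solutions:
 v(x) = C1 + k*x^3/3 - x^4 - 2*x^2


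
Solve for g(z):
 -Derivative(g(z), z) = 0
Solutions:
 g(z) = C1


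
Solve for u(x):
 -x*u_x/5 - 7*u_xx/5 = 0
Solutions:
 u(x) = C1 + C2*erf(sqrt(14)*x/14)


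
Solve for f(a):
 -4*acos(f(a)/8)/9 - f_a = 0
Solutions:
 Integral(1/acos(_y/8), (_y, f(a))) = C1 - 4*a/9


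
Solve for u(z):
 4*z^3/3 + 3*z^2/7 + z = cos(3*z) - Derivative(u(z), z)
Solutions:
 u(z) = C1 - z^4/3 - z^3/7 - z^2/2 + sin(3*z)/3


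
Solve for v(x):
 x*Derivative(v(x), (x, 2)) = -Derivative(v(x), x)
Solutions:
 v(x) = C1 + C2*log(x)


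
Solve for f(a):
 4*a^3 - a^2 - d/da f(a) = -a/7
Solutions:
 f(a) = C1 + a^4 - a^3/3 + a^2/14


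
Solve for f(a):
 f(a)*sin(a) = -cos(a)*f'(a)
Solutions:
 f(a) = C1*cos(a)


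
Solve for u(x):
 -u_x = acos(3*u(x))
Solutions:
 Integral(1/acos(3*_y), (_y, u(x))) = C1 - x


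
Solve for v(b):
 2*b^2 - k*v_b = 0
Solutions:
 v(b) = C1 + 2*b^3/(3*k)


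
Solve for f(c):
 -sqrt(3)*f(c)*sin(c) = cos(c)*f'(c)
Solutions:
 f(c) = C1*cos(c)^(sqrt(3))


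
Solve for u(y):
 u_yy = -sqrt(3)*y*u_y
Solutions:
 u(y) = C1 + C2*erf(sqrt(2)*3^(1/4)*y/2)


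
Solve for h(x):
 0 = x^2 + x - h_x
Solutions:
 h(x) = C1 + x^3/3 + x^2/2


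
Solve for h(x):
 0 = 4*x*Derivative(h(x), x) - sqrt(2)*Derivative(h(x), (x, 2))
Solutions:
 h(x) = C1 + C2*erfi(2^(1/4)*x)


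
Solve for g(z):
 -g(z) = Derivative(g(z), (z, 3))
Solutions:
 g(z) = C3*exp(-z) + (C1*sin(sqrt(3)*z/2) + C2*cos(sqrt(3)*z/2))*exp(z/2)


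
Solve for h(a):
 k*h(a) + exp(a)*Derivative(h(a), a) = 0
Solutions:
 h(a) = C1*exp(k*exp(-a))


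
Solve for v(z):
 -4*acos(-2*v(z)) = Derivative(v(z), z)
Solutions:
 Integral(1/acos(-2*_y), (_y, v(z))) = C1 - 4*z


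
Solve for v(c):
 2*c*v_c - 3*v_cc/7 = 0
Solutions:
 v(c) = C1 + C2*erfi(sqrt(21)*c/3)


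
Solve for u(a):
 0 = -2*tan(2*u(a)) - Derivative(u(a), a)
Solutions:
 u(a) = -asin(C1*exp(-4*a))/2 + pi/2
 u(a) = asin(C1*exp(-4*a))/2


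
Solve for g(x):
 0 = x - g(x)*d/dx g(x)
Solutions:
 g(x) = -sqrt(C1 + x^2)
 g(x) = sqrt(C1 + x^2)


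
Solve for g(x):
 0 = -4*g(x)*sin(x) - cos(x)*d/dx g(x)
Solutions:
 g(x) = C1*cos(x)^4


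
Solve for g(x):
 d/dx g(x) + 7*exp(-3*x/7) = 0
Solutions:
 g(x) = C1 + 49*exp(-3*x/7)/3


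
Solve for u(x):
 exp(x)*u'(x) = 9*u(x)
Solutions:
 u(x) = C1*exp(-9*exp(-x))


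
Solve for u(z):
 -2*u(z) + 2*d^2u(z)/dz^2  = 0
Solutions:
 u(z) = C1*exp(-z) + C2*exp(z)


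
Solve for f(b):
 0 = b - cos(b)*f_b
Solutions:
 f(b) = C1 + Integral(b/cos(b), b)


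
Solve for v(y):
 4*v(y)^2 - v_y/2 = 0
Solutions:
 v(y) = -1/(C1 + 8*y)


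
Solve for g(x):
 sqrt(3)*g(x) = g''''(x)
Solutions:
 g(x) = C1*exp(-3^(1/8)*x) + C2*exp(3^(1/8)*x) + C3*sin(3^(1/8)*x) + C4*cos(3^(1/8)*x)


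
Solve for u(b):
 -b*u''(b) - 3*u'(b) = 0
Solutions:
 u(b) = C1 + C2/b^2


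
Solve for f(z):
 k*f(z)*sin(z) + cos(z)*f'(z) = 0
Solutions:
 f(z) = C1*exp(k*log(cos(z)))


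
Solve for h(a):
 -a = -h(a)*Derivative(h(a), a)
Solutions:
 h(a) = -sqrt(C1 + a^2)
 h(a) = sqrt(C1 + a^2)


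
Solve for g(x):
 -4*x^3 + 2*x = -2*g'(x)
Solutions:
 g(x) = C1 + x^4/2 - x^2/2


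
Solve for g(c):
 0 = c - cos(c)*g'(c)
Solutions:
 g(c) = C1 + Integral(c/cos(c), c)


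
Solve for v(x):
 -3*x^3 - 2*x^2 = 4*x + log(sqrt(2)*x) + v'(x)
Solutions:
 v(x) = C1 - 3*x^4/4 - 2*x^3/3 - 2*x^2 - x*log(x) - x*log(2)/2 + x


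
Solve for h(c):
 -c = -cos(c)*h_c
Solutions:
 h(c) = C1 + Integral(c/cos(c), c)


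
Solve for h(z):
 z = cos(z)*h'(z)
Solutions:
 h(z) = C1 + Integral(z/cos(z), z)


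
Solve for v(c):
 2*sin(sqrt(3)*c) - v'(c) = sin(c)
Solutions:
 v(c) = C1 + cos(c) - 2*sqrt(3)*cos(sqrt(3)*c)/3


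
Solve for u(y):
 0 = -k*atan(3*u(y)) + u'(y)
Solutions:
 Integral(1/atan(3*_y), (_y, u(y))) = C1 + k*y


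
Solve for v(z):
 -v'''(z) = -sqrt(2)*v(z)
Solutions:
 v(z) = C3*exp(2^(1/6)*z) + (C1*sin(2^(1/6)*sqrt(3)*z/2) + C2*cos(2^(1/6)*sqrt(3)*z/2))*exp(-2^(1/6)*z/2)


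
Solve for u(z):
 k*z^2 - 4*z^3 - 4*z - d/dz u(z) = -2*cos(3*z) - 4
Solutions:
 u(z) = C1 + k*z^3/3 - z^4 - 2*z^2 + 4*z + 2*sin(3*z)/3


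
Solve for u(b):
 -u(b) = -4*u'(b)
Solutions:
 u(b) = C1*exp(b/4)


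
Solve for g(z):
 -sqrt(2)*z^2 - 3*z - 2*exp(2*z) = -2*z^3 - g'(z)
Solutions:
 g(z) = C1 - z^4/2 + sqrt(2)*z^3/3 + 3*z^2/2 + exp(2*z)


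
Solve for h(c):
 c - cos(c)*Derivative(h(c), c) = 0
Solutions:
 h(c) = C1 + Integral(c/cos(c), c)


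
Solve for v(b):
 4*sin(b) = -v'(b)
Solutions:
 v(b) = C1 + 4*cos(b)


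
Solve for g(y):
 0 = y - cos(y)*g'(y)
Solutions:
 g(y) = C1 + Integral(y/cos(y), y)


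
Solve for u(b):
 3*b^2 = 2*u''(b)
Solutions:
 u(b) = C1 + C2*b + b^4/8


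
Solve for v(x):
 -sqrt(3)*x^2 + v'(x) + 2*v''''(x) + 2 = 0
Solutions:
 v(x) = C1 + C4*exp(-2^(2/3)*x/2) + sqrt(3)*x^3/3 - 2*x + (C2*sin(2^(2/3)*sqrt(3)*x/4) + C3*cos(2^(2/3)*sqrt(3)*x/4))*exp(2^(2/3)*x/4)


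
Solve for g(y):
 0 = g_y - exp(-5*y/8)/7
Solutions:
 g(y) = C1 - 8*exp(-5*y/8)/35


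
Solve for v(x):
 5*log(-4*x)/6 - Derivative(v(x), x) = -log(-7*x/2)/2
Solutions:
 v(x) = C1 + 4*x*log(-x)/3 + x*(-8 + 7*log(2) + 3*log(7))/6


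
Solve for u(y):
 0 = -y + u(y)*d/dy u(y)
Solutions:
 u(y) = -sqrt(C1 + y^2)
 u(y) = sqrt(C1 + y^2)


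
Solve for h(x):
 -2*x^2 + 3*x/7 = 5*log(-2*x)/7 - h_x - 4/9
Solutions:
 h(x) = C1 + 2*x^3/3 - 3*x^2/14 + 5*x*log(-x)/7 + x*(-73 + 45*log(2))/63


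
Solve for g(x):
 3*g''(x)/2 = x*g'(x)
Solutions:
 g(x) = C1 + C2*erfi(sqrt(3)*x/3)


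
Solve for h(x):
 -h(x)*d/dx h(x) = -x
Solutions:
 h(x) = -sqrt(C1 + x^2)
 h(x) = sqrt(C1 + x^2)


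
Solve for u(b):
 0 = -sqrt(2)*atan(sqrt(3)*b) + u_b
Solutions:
 u(b) = C1 + sqrt(2)*(b*atan(sqrt(3)*b) - sqrt(3)*log(3*b^2 + 1)/6)


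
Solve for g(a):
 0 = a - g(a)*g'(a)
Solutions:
 g(a) = -sqrt(C1 + a^2)
 g(a) = sqrt(C1 + a^2)


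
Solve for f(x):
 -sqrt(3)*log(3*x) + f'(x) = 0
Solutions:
 f(x) = C1 + sqrt(3)*x*log(x) - sqrt(3)*x + sqrt(3)*x*log(3)


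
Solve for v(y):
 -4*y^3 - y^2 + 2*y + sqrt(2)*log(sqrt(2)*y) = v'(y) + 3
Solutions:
 v(y) = C1 - y^4 - y^3/3 + y^2 + sqrt(2)*y*log(y) - 3*y - sqrt(2)*y + sqrt(2)*y*log(2)/2


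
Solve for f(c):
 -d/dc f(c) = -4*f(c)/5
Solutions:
 f(c) = C1*exp(4*c/5)


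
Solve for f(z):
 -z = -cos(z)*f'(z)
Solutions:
 f(z) = C1 + Integral(z/cos(z), z)


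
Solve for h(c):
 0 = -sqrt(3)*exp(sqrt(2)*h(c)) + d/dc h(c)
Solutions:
 h(c) = sqrt(2)*(2*log(-1/(C1 + sqrt(3)*c)) - log(2))/4


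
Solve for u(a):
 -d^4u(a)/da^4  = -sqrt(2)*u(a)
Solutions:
 u(a) = C1*exp(-2^(1/8)*a) + C2*exp(2^(1/8)*a) + C3*sin(2^(1/8)*a) + C4*cos(2^(1/8)*a)


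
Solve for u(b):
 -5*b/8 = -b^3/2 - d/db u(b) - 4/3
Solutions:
 u(b) = C1 - b^4/8 + 5*b^2/16 - 4*b/3


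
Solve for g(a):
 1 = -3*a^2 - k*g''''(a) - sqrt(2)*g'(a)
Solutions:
 g(a) = C1 + C2*exp(2^(1/6)*a*(-1/k)^(1/3)) + C3*exp(2^(1/6)*a*(-1/k)^(1/3)*(-1 + sqrt(3)*I)/2) + C4*exp(-2^(1/6)*a*(-1/k)^(1/3)*(1 + sqrt(3)*I)/2) - sqrt(2)*a^3/2 - sqrt(2)*a/2


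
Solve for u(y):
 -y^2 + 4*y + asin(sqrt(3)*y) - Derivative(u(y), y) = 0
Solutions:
 u(y) = C1 - y^3/3 + 2*y^2 + y*asin(sqrt(3)*y) + sqrt(3)*sqrt(1 - 3*y^2)/3


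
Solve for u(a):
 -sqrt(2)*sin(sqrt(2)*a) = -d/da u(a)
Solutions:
 u(a) = C1 - cos(sqrt(2)*a)


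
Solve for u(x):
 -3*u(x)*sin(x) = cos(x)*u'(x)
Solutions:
 u(x) = C1*cos(x)^3


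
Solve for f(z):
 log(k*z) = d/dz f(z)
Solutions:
 f(z) = C1 + z*log(k*z) - z


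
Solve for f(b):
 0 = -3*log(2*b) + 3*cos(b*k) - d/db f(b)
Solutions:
 f(b) = C1 - 3*b*log(b) - 3*b*log(2) + 3*b + 3*Piecewise((sin(b*k)/k, Ne(k, 0)), (b, True))


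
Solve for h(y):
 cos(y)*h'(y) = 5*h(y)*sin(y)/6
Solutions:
 h(y) = C1/cos(y)^(5/6)


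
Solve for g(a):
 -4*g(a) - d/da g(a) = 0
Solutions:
 g(a) = C1*exp(-4*a)


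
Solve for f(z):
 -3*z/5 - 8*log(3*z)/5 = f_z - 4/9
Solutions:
 f(z) = C1 - 3*z^2/10 - 8*z*log(z)/5 - 8*z*log(3)/5 + 92*z/45


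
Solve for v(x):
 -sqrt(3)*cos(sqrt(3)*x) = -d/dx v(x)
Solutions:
 v(x) = C1 + sin(sqrt(3)*x)


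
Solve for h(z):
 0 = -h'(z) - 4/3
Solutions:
 h(z) = C1 - 4*z/3


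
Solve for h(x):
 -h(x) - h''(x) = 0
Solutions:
 h(x) = C1*sin(x) + C2*cos(x)


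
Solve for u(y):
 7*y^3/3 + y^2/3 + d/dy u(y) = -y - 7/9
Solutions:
 u(y) = C1 - 7*y^4/12 - y^3/9 - y^2/2 - 7*y/9


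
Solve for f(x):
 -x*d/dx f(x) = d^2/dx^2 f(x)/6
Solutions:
 f(x) = C1 + C2*erf(sqrt(3)*x)


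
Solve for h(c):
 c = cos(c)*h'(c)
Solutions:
 h(c) = C1 + Integral(c/cos(c), c)


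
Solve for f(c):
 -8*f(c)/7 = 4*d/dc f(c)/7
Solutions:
 f(c) = C1*exp(-2*c)


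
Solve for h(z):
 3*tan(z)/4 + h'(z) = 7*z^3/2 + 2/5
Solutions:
 h(z) = C1 + 7*z^4/8 + 2*z/5 + 3*log(cos(z))/4


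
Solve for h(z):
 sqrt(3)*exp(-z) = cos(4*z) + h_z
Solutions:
 h(z) = C1 - sin(4*z)/4 - sqrt(3)*exp(-z)


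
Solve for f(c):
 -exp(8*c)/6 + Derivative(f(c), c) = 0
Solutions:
 f(c) = C1 + exp(8*c)/48


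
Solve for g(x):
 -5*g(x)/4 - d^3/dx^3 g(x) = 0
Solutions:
 g(x) = C3*exp(-10^(1/3)*x/2) + (C1*sin(10^(1/3)*sqrt(3)*x/4) + C2*cos(10^(1/3)*sqrt(3)*x/4))*exp(10^(1/3)*x/4)


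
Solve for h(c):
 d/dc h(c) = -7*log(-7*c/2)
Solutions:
 h(c) = C1 - 7*c*log(-c) + 7*c*(-log(7) + log(2) + 1)


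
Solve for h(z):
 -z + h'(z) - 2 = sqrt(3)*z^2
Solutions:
 h(z) = C1 + sqrt(3)*z^3/3 + z^2/2 + 2*z


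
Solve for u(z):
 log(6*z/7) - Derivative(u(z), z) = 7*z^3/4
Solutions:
 u(z) = C1 - 7*z^4/16 + z*log(z) - z + z*log(6/7)


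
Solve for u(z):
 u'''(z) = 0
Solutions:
 u(z) = C1 + C2*z + C3*z^2


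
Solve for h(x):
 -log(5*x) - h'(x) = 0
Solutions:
 h(x) = C1 - x*log(x) - x*log(5) + x


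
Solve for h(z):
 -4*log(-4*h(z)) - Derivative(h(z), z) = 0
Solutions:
 Integral(1/(log(-_y) + 2*log(2)), (_y, h(z)))/4 = C1 - z


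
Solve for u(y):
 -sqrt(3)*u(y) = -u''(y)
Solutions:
 u(y) = C1*exp(-3^(1/4)*y) + C2*exp(3^(1/4)*y)


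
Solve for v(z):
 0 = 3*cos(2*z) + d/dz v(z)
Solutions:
 v(z) = C1 - 3*sin(2*z)/2


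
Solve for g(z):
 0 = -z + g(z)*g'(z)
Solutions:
 g(z) = -sqrt(C1 + z^2)
 g(z) = sqrt(C1 + z^2)


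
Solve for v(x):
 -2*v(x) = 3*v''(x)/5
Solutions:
 v(x) = C1*sin(sqrt(30)*x/3) + C2*cos(sqrt(30)*x/3)


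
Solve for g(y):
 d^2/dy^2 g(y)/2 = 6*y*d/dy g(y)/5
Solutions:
 g(y) = C1 + C2*erfi(sqrt(30)*y/5)


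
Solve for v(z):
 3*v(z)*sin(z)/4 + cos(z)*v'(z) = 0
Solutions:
 v(z) = C1*cos(z)^(3/4)


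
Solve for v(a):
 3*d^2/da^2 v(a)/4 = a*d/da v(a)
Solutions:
 v(a) = C1 + C2*erfi(sqrt(6)*a/3)


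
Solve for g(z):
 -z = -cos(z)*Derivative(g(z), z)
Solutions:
 g(z) = C1 + Integral(z/cos(z), z)


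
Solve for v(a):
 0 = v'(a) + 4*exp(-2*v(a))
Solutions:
 v(a) = log(-sqrt(C1 - 8*a))
 v(a) = log(C1 - 8*a)/2


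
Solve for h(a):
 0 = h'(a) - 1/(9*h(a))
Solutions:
 h(a) = -sqrt(C1 + 2*a)/3
 h(a) = sqrt(C1 + 2*a)/3


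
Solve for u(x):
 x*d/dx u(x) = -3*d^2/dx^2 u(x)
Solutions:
 u(x) = C1 + C2*erf(sqrt(6)*x/6)


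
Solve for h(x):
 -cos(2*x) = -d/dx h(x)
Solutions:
 h(x) = C1 + sin(2*x)/2


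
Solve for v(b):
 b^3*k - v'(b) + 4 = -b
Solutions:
 v(b) = C1 + b^4*k/4 + b^2/2 + 4*b


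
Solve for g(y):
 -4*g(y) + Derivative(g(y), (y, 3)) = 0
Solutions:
 g(y) = C3*exp(2^(2/3)*y) + (C1*sin(2^(2/3)*sqrt(3)*y/2) + C2*cos(2^(2/3)*sqrt(3)*y/2))*exp(-2^(2/3)*y/2)


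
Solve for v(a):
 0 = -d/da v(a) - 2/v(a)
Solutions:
 v(a) = -sqrt(C1 - 4*a)
 v(a) = sqrt(C1 - 4*a)


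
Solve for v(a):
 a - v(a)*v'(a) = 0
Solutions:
 v(a) = -sqrt(C1 + a^2)
 v(a) = sqrt(C1 + a^2)


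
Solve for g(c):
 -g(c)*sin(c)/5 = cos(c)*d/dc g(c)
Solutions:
 g(c) = C1*cos(c)^(1/5)


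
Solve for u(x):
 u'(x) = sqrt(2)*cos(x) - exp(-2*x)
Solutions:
 u(x) = C1 + sqrt(2)*sin(x) + exp(-2*x)/2


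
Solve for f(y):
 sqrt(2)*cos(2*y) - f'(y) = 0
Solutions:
 f(y) = C1 + sqrt(2)*sin(2*y)/2


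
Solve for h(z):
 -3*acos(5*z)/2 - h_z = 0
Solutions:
 h(z) = C1 - 3*z*acos(5*z)/2 + 3*sqrt(1 - 25*z^2)/10


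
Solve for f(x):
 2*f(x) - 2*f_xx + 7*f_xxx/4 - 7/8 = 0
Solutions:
 f(x) = C1*exp(x*(32*2^(1/3)/(21*sqrt(3201) + 1195)^(1/3) + 16 + 2^(2/3)*(21*sqrt(3201) + 1195)^(1/3))/42)*sin(2^(1/3)*sqrt(3)*x*(-2^(1/3)*(21*sqrt(3201) + 1195)^(1/3) + 32/(21*sqrt(3201) + 1195)^(1/3))/42) + C2*exp(x*(32*2^(1/3)/(21*sqrt(3201) + 1195)^(1/3) + 16 + 2^(2/3)*(21*sqrt(3201) + 1195)^(1/3))/42)*cos(2^(1/3)*sqrt(3)*x*(-2^(1/3)*(21*sqrt(3201) + 1195)^(1/3) + 32/(21*sqrt(3201) + 1195)^(1/3))/42) + C3*exp(x*(-2^(2/3)*(21*sqrt(3201) + 1195)^(1/3) - 32*2^(1/3)/(21*sqrt(3201) + 1195)^(1/3) + 8)/21) + 7/16


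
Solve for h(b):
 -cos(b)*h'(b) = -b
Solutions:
 h(b) = C1 + Integral(b/cos(b), b)


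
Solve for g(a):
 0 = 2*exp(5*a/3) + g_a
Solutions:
 g(a) = C1 - 6*exp(5*a/3)/5


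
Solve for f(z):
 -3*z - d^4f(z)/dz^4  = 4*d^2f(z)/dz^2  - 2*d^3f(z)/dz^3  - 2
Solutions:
 f(z) = C1 + C2*z - z^3/8 + z^2/16 + (C3*sin(sqrt(3)*z) + C4*cos(sqrt(3)*z))*exp(z)


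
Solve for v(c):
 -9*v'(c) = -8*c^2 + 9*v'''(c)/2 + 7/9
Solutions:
 v(c) = C1 + C2*sin(sqrt(2)*c) + C3*cos(sqrt(2)*c) + 8*c^3/27 - 79*c/81


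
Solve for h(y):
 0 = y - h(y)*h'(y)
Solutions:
 h(y) = -sqrt(C1 + y^2)
 h(y) = sqrt(C1 + y^2)


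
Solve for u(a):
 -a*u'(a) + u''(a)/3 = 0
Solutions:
 u(a) = C1 + C2*erfi(sqrt(6)*a/2)


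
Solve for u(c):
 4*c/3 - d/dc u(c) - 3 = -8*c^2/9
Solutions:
 u(c) = C1 + 8*c^3/27 + 2*c^2/3 - 3*c


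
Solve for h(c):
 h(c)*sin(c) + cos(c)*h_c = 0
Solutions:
 h(c) = C1*cos(c)


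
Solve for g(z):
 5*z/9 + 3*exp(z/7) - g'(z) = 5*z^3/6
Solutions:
 g(z) = C1 - 5*z^4/24 + 5*z^2/18 + 21*exp(z/7)


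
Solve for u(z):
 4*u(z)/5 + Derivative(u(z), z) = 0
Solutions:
 u(z) = C1*exp(-4*z/5)


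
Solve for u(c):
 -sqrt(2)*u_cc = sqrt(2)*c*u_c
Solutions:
 u(c) = C1 + C2*erf(sqrt(2)*c/2)


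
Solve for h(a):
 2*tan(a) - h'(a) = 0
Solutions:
 h(a) = C1 - 2*log(cos(a))


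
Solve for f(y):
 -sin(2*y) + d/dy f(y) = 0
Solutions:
 f(y) = C1 - cos(2*y)/2


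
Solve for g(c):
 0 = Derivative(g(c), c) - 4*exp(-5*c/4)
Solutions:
 g(c) = C1 - 16*exp(-5*c/4)/5


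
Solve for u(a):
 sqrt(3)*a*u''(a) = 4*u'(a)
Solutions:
 u(a) = C1 + C2*a^(1 + 4*sqrt(3)/3)


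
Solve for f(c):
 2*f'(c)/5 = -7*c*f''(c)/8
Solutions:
 f(c) = C1 + C2*c^(19/35)


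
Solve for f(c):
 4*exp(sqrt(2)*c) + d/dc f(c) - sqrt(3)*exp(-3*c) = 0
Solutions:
 f(c) = C1 - 2*sqrt(2)*exp(sqrt(2)*c) - sqrt(3)*exp(-3*c)/3


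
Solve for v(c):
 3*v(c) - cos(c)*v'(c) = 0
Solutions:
 v(c) = C1*(sin(c) + 1)^(3/2)/(sin(c) - 1)^(3/2)


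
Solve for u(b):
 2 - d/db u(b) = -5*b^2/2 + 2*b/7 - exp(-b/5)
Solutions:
 u(b) = C1 + 5*b^3/6 - b^2/7 + 2*b - 5*exp(-b/5)


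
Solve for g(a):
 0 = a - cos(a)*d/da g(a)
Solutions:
 g(a) = C1 + Integral(a/cos(a), a)


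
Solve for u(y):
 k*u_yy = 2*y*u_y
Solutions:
 u(y) = C1 + C2*erf(y*sqrt(-1/k))/sqrt(-1/k)


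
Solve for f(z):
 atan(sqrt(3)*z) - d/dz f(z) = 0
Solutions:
 f(z) = C1 + z*atan(sqrt(3)*z) - sqrt(3)*log(3*z^2 + 1)/6


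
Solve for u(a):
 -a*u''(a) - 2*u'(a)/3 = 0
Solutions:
 u(a) = C1 + C2*a^(1/3)


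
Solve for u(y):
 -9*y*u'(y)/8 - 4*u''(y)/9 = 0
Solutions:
 u(y) = C1 + C2*erf(9*y/8)


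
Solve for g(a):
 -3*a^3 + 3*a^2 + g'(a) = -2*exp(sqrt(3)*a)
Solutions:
 g(a) = C1 + 3*a^4/4 - a^3 - 2*sqrt(3)*exp(sqrt(3)*a)/3


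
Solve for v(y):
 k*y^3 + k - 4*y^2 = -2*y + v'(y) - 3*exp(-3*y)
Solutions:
 v(y) = C1 + k*y^4/4 + k*y - 4*y^3/3 + y^2 - exp(-3*y)


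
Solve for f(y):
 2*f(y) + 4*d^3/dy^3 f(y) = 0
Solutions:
 f(y) = C3*exp(-2^(2/3)*y/2) + (C1*sin(2^(2/3)*sqrt(3)*y/4) + C2*cos(2^(2/3)*sqrt(3)*y/4))*exp(2^(2/3)*y/4)


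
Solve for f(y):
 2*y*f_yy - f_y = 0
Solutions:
 f(y) = C1 + C2*y^(3/2)


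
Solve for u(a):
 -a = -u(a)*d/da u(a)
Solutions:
 u(a) = -sqrt(C1 + a^2)
 u(a) = sqrt(C1 + a^2)


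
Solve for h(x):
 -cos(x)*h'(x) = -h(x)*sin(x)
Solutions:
 h(x) = C1/cos(x)


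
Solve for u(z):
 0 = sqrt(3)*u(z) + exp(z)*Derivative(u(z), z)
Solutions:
 u(z) = C1*exp(sqrt(3)*exp(-z))


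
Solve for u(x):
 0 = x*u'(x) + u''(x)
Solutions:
 u(x) = C1 + C2*erf(sqrt(2)*x/2)


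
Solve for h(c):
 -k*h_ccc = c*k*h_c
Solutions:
 h(c) = C1 + Integral(C2*airyai(-c) + C3*airybi(-c), c)


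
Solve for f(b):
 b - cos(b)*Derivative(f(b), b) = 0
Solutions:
 f(b) = C1 + Integral(b/cos(b), b)


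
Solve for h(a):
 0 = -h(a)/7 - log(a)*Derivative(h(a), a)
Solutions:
 h(a) = C1*exp(-li(a)/7)


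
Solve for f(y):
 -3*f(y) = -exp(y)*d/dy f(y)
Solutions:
 f(y) = C1*exp(-3*exp(-y))


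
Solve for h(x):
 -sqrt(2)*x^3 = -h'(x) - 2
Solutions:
 h(x) = C1 + sqrt(2)*x^4/4 - 2*x


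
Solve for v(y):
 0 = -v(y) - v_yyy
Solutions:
 v(y) = C3*exp(-y) + (C1*sin(sqrt(3)*y/2) + C2*cos(sqrt(3)*y/2))*exp(y/2)


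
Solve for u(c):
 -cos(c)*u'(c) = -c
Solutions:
 u(c) = C1 + Integral(c/cos(c), c)


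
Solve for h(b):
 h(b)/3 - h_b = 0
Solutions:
 h(b) = C1*exp(b/3)


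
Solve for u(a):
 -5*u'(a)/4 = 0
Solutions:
 u(a) = C1


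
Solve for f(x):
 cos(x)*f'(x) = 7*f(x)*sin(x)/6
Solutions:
 f(x) = C1/cos(x)^(7/6)


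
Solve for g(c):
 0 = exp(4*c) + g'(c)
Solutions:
 g(c) = C1 - exp(4*c)/4


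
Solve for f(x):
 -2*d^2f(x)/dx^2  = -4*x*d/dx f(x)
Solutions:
 f(x) = C1 + C2*erfi(x)


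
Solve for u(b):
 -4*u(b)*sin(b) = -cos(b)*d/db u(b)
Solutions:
 u(b) = C1/cos(b)^4


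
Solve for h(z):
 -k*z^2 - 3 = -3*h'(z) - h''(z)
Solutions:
 h(z) = C1 + C2*exp(-3*z) + k*z^3/9 - k*z^2/9 + 2*k*z/27 + z


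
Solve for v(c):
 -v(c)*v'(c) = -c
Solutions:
 v(c) = -sqrt(C1 + c^2)
 v(c) = sqrt(C1 + c^2)


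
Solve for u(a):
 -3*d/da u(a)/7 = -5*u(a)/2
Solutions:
 u(a) = C1*exp(35*a/6)


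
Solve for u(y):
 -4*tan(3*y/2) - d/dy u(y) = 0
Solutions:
 u(y) = C1 + 8*log(cos(3*y/2))/3


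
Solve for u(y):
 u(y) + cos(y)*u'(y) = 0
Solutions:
 u(y) = C1*sqrt(sin(y) - 1)/sqrt(sin(y) + 1)


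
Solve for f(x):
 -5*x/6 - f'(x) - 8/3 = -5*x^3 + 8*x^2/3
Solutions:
 f(x) = C1 + 5*x^4/4 - 8*x^3/9 - 5*x^2/12 - 8*x/3


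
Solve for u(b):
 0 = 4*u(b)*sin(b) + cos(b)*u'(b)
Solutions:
 u(b) = C1*cos(b)^4


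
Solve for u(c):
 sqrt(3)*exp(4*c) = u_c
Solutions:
 u(c) = C1 + sqrt(3)*exp(4*c)/4


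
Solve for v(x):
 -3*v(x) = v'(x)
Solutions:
 v(x) = C1*exp(-3*x)


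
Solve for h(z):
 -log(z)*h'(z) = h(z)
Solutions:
 h(z) = C1*exp(-li(z))


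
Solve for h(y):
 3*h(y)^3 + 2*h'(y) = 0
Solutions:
 h(y) = -sqrt(-1/(C1 - 3*y))
 h(y) = sqrt(-1/(C1 - 3*y))


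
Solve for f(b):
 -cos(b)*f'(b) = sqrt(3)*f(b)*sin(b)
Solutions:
 f(b) = C1*cos(b)^(sqrt(3))


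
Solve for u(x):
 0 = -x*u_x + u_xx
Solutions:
 u(x) = C1 + C2*erfi(sqrt(2)*x/2)


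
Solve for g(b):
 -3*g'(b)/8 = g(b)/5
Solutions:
 g(b) = C1*exp(-8*b/15)


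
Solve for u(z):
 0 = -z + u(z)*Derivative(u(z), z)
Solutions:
 u(z) = -sqrt(C1 + z^2)
 u(z) = sqrt(C1 + z^2)


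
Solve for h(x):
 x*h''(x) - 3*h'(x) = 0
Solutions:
 h(x) = C1 + C2*x^4


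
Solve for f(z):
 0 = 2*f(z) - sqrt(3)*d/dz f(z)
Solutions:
 f(z) = C1*exp(2*sqrt(3)*z/3)


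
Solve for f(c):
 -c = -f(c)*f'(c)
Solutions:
 f(c) = -sqrt(C1 + c^2)
 f(c) = sqrt(C1 + c^2)


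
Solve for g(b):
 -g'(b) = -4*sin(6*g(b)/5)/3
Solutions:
 -4*b/3 + 5*log(cos(6*g(b)/5) - 1)/12 - 5*log(cos(6*g(b)/5) + 1)/12 = C1


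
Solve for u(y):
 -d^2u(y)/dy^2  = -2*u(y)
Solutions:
 u(y) = C1*exp(-sqrt(2)*y) + C2*exp(sqrt(2)*y)


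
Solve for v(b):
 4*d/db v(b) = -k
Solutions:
 v(b) = C1 - b*k/4


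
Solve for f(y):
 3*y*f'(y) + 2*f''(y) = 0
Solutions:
 f(y) = C1 + C2*erf(sqrt(3)*y/2)


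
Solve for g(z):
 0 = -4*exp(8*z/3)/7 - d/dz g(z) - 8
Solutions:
 g(z) = C1 - 8*z - 3*exp(8*z/3)/14


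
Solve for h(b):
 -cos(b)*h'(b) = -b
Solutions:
 h(b) = C1 + Integral(b/cos(b), b)


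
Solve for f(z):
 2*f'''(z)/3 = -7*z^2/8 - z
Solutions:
 f(z) = C1 + C2*z + C3*z^2 - 7*z^5/320 - z^4/16


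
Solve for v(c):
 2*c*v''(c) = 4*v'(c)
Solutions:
 v(c) = C1 + C2*c^3


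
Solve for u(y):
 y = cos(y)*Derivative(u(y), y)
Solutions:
 u(y) = C1 + Integral(y/cos(y), y)


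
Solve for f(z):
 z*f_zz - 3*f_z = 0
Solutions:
 f(z) = C1 + C2*z^4


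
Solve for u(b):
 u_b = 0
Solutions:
 u(b) = C1


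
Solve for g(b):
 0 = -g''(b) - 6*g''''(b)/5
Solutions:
 g(b) = C1 + C2*b + C3*sin(sqrt(30)*b/6) + C4*cos(sqrt(30)*b/6)


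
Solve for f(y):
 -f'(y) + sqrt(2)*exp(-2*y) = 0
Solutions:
 f(y) = C1 - sqrt(2)*exp(-2*y)/2


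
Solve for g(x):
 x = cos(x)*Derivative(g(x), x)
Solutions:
 g(x) = C1 + Integral(x/cos(x), x)


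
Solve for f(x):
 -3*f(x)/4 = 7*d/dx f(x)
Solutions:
 f(x) = C1*exp(-3*x/28)


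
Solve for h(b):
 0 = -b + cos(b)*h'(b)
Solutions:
 h(b) = C1 + Integral(b/cos(b), b)


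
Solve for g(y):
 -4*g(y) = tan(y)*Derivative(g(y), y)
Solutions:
 g(y) = C1/sin(y)^4


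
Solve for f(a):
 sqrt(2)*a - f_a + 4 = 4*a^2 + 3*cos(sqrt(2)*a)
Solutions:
 f(a) = C1 - 4*a^3/3 + sqrt(2)*a^2/2 + 4*a - 3*sqrt(2)*sin(sqrt(2)*a)/2


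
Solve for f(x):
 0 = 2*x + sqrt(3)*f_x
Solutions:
 f(x) = C1 - sqrt(3)*x^2/3


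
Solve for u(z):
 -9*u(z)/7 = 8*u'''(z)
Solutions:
 u(z) = C3*exp(-21^(2/3)*z/14) + (C1*sin(3*3^(1/6)*7^(2/3)*z/28) + C2*cos(3*3^(1/6)*7^(2/3)*z/28))*exp(21^(2/3)*z/28)


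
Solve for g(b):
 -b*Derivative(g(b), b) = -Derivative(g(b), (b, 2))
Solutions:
 g(b) = C1 + C2*erfi(sqrt(2)*b/2)


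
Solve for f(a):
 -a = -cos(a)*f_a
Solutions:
 f(a) = C1 + Integral(a/cos(a), a)


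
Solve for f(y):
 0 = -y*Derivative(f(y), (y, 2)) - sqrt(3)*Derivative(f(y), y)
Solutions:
 f(y) = C1 + C2*y^(1 - sqrt(3))


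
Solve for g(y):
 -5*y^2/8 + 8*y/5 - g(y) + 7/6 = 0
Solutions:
 g(y) = -5*y^2/8 + 8*y/5 + 7/6


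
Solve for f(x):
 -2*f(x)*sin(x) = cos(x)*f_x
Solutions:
 f(x) = C1*cos(x)^2


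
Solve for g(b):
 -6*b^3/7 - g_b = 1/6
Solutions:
 g(b) = C1 - 3*b^4/14 - b/6


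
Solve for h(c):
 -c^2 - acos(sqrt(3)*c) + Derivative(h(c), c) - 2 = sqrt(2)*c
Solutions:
 h(c) = C1 + c^3/3 + sqrt(2)*c^2/2 + c*acos(sqrt(3)*c) + 2*c - sqrt(3)*sqrt(1 - 3*c^2)/3


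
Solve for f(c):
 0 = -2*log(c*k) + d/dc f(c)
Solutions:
 f(c) = C1 + 2*c*log(c*k) - 2*c


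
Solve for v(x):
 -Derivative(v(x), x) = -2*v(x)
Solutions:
 v(x) = C1*exp(2*x)


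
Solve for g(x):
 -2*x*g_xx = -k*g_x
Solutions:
 g(x) = C1 + x^(re(k)/2 + 1)*(C2*sin(log(x)*Abs(im(k))/2) + C3*cos(log(x)*im(k)/2))


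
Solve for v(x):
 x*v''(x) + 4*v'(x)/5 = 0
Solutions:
 v(x) = C1 + C2*x^(1/5)


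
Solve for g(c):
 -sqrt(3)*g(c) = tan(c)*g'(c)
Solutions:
 g(c) = C1/sin(c)^(sqrt(3))


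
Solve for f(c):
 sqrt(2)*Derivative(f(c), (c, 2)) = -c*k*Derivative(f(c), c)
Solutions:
 f(c) = Piecewise((-2^(3/4)*sqrt(pi)*C1*erf(2^(1/4)*c*sqrt(k)/2)/(2*sqrt(k)) - C2, (k > 0) | (k < 0)), (-C1*c - C2, True))


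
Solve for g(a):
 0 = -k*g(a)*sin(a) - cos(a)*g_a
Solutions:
 g(a) = C1*exp(k*log(cos(a)))


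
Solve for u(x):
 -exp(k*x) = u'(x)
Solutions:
 u(x) = C1 - exp(k*x)/k


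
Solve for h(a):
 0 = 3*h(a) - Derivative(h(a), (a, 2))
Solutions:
 h(a) = C1*exp(-sqrt(3)*a) + C2*exp(sqrt(3)*a)


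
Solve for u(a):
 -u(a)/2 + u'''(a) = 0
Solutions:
 u(a) = C3*exp(2^(2/3)*a/2) + (C1*sin(2^(2/3)*sqrt(3)*a/4) + C2*cos(2^(2/3)*sqrt(3)*a/4))*exp(-2^(2/3)*a/4)


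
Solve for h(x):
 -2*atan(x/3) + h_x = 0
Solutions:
 h(x) = C1 + 2*x*atan(x/3) - 3*log(x^2 + 9)


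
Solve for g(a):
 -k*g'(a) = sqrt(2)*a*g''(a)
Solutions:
 g(a) = C1 + a^(-sqrt(2)*re(k)/2 + 1)*(C2*sin(sqrt(2)*log(a)*Abs(im(k))/2) + C3*cos(sqrt(2)*log(a)*im(k)/2))


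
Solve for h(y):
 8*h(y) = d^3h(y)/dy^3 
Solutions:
 h(y) = C3*exp(2*y) + (C1*sin(sqrt(3)*y) + C2*cos(sqrt(3)*y))*exp(-y)


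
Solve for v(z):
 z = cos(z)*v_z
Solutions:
 v(z) = C1 + Integral(z/cos(z), z)


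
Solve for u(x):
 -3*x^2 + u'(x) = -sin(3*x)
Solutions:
 u(x) = C1 + x^3 + cos(3*x)/3


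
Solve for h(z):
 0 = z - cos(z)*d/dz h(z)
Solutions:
 h(z) = C1 + Integral(z/cos(z), z)


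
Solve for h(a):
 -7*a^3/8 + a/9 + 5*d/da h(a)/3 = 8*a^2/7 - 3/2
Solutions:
 h(a) = C1 + 21*a^4/160 + 8*a^3/35 - a^2/30 - 9*a/10


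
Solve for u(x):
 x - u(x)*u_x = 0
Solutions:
 u(x) = -sqrt(C1 + x^2)
 u(x) = sqrt(C1 + x^2)


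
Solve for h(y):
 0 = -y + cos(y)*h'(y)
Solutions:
 h(y) = C1 + Integral(y/cos(y), y)


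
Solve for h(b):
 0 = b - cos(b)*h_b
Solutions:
 h(b) = C1 + Integral(b/cos(b), b)


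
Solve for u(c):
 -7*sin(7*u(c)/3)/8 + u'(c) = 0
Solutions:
 -7*c/8 + 3*log(cos(7*u(c)/3) - 1)/14 - 3*log(cos(7*u(c)/3) + 1)/14 = C1


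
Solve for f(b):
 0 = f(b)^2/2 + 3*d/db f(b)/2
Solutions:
 f(b) = 3/(C1 + b)


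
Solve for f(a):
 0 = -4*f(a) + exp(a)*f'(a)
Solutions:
 f(a) = C1*exp(-4*exp(-a))


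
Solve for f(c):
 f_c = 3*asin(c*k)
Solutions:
 f(c) = C1 + 3*Piecewise((c*asin(c*k) + sqrt(-c^2*k^2 + 1)/k, Ne(k, 0)), (0, True))


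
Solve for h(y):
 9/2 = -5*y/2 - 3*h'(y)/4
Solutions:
 h(y) = C1 - 5*y^2/3 - 6*y


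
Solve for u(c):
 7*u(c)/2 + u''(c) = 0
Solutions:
 u(c) = C1*sin(sqrt(14)*c/2) + C2*cos(sqrt(14)*c/2)


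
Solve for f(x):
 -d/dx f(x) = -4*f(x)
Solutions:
 f(x) = C1*exp(4*x)


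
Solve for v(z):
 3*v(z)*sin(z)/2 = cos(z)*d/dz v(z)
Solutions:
 v(z) = C1/cos(z)^(3/2)


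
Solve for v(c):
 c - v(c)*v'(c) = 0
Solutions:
 v(c) = -sqrt(C1 + c^2)
 v(c) = sqrt(C1 + c^2)


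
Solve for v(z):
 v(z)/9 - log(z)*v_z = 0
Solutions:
 v(z) = C1*exp(li(z)/9)


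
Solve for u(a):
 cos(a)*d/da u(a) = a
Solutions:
 u(a) = C1 + Integral(a/cos(a), a)


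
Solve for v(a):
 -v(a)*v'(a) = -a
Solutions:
 v(a) = -sqrt(C1 + a^2)
 v(a) = sqrt(C1 + a^2)


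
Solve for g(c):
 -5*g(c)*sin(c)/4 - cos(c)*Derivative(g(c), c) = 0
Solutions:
 g(c) = C1*cos(c)^(5/4)


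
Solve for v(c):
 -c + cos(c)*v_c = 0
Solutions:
 v(c) = C1 + Integral(c/cos(c), c)


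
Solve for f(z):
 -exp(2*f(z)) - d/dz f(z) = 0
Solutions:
 f(z) = log(-sqrt(-1/(C1 - z))) - log(2)/2
 f(z) = log(-1/(C1 - z))/2 - log(2)/2


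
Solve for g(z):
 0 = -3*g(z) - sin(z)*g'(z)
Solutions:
 g(z) = C1*(cos(z) + 1)^(3/2)/(cos(z) - 1)^(3/2)


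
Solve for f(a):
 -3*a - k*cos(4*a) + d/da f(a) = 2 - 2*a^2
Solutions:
 f(a) = C1 - 2*a^3/3 + 3*a^2/2 + 2*a + k*sin(4*a)/4


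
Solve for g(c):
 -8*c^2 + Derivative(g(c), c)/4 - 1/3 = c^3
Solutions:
 g(c) = C1 + c^4 + 32*c^3/3 + 4*c/3


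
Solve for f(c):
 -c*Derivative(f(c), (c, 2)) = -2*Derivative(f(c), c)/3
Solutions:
 f(c) = C1 + C2*c^(5/3)


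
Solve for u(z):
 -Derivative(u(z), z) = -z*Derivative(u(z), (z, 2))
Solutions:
 u(z) = C1 + C2*z^2


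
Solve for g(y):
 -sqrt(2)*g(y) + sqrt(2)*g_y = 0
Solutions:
 g(y) = C1*exp(y)


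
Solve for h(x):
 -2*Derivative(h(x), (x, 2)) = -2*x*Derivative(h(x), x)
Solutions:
 h(x) = C1 + C2*erfi(sqrt(2)*x/2)


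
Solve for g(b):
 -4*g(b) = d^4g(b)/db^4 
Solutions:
 g(b) = (C1*sin(b) + C2*cos(b))*exp(-b) + (C3*sin(b) + C4*cos(b))*exp(b)


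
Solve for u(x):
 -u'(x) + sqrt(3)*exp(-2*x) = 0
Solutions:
 u(x) = C1 - sqrt(3)*exp(-2*x)/2


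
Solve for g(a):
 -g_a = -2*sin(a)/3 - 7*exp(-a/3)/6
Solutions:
 g(a) = C1 - 2*cos(a)/3 - 7*exp(-a/3)/2


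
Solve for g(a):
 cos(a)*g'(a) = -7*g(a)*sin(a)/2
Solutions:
 g(a) = C1*cos(a)^(7/2)


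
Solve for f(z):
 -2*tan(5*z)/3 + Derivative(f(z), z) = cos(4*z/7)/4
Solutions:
 f(z) = C1 - 2*log(cos(5*z))/15 + 7*sin(4*z/7)/16


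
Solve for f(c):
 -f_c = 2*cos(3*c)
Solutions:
 f(c) = C1 - 2*sin(3*c)/3


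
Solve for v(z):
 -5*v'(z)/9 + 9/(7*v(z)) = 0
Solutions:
 v(z) = -sqrt(C1 + 5670*z)/35
 v(z) = sqrt(C1 + 5670*z)/35


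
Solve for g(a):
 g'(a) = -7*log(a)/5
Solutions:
 g(a) = C1 - 7*a*log(a)/5 + 7*a/5


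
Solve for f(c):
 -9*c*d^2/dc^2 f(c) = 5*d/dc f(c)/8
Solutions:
 f(c) = C1 + C2*c^(67/72)


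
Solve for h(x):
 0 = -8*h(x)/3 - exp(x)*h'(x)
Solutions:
 h(x) = C1*exp(8*exp(-x)/3)


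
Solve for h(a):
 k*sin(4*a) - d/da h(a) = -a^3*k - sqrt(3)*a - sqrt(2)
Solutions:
 h(a) = C1 + a^4*k/4 + sqrt(3)*a^2/2 + sqrt(2)*a - k*cos(4*a)/4


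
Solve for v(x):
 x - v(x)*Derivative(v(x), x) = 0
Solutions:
 v(x) = -sqrt(C1 + x^2)
 v(x) = sqrt(C1 + x^2)


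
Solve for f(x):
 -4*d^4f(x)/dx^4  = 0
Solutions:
 f(x) = C1 + C2*x + C3*x^2 + C4*x^3


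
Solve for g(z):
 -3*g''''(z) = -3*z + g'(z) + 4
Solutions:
 g(z) = C1 + C4*exp(-3^(2/3)*z/3) + 3*z^2/2 - 4*z + (C2*sin(3^(1/6)*z/2) + C3*cos(3^(1/6)*z/2))*exp(3^(2/3)*z/6)


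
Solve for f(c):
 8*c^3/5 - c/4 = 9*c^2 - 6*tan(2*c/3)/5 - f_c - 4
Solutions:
 f(c) = C1 - 2*c^4/5 + 3*c^3 + c^2/8 - 4*c + 9*log(cos(2*c/3))/5


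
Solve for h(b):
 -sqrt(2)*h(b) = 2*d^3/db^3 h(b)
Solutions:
 h(b) = C3*exp(-2^(5/6)*b/2) + (C1*sin(2^(5/6)*sqrt(3)*b/4) + C2*cos(2^(5/6)*sqrt(3)*b/4))*exp(2^(5/6)*b/4)


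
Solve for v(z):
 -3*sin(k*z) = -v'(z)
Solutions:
 v(z) = C1 - 3*cos(k*z)/k


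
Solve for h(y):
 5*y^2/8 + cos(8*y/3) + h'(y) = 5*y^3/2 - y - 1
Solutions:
 h(y) = C1 + 5*y^4/8 - 5*y^3/24 - y^2/2 - y - 3*sin(8*y/3)/8


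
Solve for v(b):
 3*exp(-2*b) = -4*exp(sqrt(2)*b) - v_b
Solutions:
 v(b) = C1 - 2*sqrt(2)*exp(sqrt(2)*b) + 3*exp(-2*b)/2


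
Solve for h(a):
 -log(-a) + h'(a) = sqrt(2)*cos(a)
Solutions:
 h(a) = C1 + a*log(-a) - a + sqrt(2)*sin(a)


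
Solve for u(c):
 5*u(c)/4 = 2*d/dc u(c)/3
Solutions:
 u(c) = C1*exp(15*c/8)


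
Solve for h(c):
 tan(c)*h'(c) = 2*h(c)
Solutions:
 h(c) = C1*sin(c)^2


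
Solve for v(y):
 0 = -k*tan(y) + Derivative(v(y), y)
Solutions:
 v(y) = C1 - k*log(cos(y))


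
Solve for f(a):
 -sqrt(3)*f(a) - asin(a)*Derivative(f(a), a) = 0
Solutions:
 f(a) = C1*exp(-sqrt(3)*Integral(1/asin(a), a))


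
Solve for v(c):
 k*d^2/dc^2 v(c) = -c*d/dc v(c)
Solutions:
 v(c) = C1 + C2*sqrt(k)*erf(sqrt(2)*c*sqrt(1/k)/2)


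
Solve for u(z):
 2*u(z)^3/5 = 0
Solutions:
 u(z) = 0


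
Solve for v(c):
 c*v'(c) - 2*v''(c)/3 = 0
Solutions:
 v(c) = C1 + C2*erfi(sqrt(3)*c/2)


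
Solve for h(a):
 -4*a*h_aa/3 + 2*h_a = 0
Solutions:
 h(a) = C1 + C2*a^(5/2)


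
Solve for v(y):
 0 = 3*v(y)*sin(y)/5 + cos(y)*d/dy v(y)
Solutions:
 v(y) = C1*cos(y)^(3/5)


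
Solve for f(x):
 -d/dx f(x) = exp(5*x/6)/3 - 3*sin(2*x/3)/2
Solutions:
 f(x) = C1 - 2*exp(5*x/6)/5 - 9*cos(2*x/3)/4


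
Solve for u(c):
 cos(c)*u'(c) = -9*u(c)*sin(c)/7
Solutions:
 u(c) = C1*cos(c)^(9/7)


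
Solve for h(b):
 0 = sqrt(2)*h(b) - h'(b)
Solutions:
 h(b) = C1*exp(sqrt(2)*b)


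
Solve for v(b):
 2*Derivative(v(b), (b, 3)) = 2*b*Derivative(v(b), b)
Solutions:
 v(b) = C1 + Integral(C2*airyai(b) + C3*airybi(b), b)


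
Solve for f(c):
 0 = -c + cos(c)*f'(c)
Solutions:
 f(c) = C1 + Integral(c/cos(c), c)


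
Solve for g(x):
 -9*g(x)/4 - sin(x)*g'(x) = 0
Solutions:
 g(x) = C1*(cos(x) + 1)^(9/8)/(cos(x) - 1)^(9/8)


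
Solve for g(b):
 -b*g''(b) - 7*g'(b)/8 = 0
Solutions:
 g(b) = C1 + C2*b^(1/8)


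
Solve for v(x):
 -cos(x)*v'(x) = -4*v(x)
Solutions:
 v(x) = C1*(sin(x)^2 + 2*sin(x) + 1)/(sin(x)^2 - 2*sin(x) + 1)


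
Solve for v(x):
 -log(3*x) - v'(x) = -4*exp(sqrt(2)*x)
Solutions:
 v(x) = C1 - x*log(x) + x*(1 - log(3)) + 2*sqrt(2)*exp(sqrt(2)*x)


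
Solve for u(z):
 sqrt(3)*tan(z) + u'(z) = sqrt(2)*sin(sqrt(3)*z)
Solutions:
 u(z) = C1 + sqrt(3)*log(cos(z)) - sqrt(6)*cos(sqrt(3)*z)/3


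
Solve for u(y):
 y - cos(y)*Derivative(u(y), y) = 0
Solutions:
 u(y) = C1 + Integral(y/cos(y), y)


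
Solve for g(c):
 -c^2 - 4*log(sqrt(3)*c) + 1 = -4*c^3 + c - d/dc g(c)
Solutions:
 g(c) = C1 - c^4 + c^3/3 + c^2/2 + 4*c*log(c) - 5*c + c*log(9)


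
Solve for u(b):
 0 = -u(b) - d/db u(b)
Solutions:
 u(b) = C1*exp(-b)


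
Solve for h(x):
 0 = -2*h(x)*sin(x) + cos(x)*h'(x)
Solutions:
 h(x) = C1/cos(x)^2


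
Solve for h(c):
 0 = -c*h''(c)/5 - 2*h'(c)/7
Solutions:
 h(c) = C1 + C2/c^(3/7)


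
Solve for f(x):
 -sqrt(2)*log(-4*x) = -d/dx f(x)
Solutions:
 f(x) = C1 + sqrt(2)*x*log(-x) + sqrt(2)*x*(-1 + 2*log(2))


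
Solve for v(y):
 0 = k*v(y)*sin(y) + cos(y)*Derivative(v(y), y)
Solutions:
 v(y) = C1*exp(k*log(cos(y)))


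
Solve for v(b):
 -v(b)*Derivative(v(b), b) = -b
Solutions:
 v(b) = -sqrt(C1 + b^2)
 v(b) = sqrt(C1 + b^2)


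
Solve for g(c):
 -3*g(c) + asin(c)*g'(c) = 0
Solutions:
 g(c) = C1*exp(3*Integral(1/asin(c), c))


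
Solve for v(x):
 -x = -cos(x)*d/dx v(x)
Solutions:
 v(x) = C1 + Integral(x/cos(x), x)


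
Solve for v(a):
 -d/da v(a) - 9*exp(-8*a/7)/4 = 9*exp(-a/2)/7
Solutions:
 v(a) = C1 + 18*exp(-a/2)/7 + 63*exp(-8*a/7)/32


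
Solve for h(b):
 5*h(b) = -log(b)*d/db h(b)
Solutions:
 h(b) = C1*exp(-5*li(b))


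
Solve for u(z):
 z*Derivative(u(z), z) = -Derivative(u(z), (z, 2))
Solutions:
 u(z) = C1 + C2*erf(sqrt(2)*z/2)


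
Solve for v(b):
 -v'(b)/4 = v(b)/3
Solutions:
 v(b) = C1*exp(-4*b/3)


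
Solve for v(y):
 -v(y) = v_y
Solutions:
 v(y) = C1*exp(-y)


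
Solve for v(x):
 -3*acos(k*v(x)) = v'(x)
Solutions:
 Integral(1/acos(_y*k), (_y, v(x))) = C1 - 3*x


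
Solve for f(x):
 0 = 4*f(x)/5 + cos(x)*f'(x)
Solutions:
 f(x) = C1*(sin(x) - 1)^(2/5)/(sin(x) + 1)^(2/5)


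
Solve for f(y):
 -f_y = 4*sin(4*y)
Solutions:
 f(y) = C1 + cos(4*y)


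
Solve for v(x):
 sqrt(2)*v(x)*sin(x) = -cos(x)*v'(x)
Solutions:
 v(x) = C1*cos(x)^(sqrt(2))


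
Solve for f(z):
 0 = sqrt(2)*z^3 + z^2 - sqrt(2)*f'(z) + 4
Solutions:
 f(z) = C1 + z^4/4 + sqrt(2)*z^3/6 + 2*sqrt(2)*z


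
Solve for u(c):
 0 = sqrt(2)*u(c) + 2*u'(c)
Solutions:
 u(c) = C1*exp(-sqrt(2)*c/2)


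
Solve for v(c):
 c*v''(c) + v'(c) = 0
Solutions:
 v(c) = C1 + C2*log(c)


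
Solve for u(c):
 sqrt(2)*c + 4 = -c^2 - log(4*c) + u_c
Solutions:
 u(c) = C1 + c^3/3 + sqrt(2)*c^2/2 + c*log(c) + c*log(4) + 3*c


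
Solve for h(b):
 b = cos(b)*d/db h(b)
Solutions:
 h(b) = C1 + Integral(b/cos(b), b)


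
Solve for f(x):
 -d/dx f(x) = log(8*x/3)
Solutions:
 f(x) = C1 - x*log(x) + x*log(3/8) + x


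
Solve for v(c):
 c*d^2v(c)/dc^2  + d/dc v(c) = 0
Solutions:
 v(c) = C1 + C2*log(c)


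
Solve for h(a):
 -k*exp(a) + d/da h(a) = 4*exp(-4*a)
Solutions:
 h(a) = C1 + k*exp(a) - exp(-4*a)


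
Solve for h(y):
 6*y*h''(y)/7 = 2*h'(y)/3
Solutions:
 h(y) = C1 + C2*y^(16/9)


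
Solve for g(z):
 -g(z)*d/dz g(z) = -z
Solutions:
 g(z) = -sqrt(C1 + z^2)
 g(z) = sqrt(C1 + z^2)


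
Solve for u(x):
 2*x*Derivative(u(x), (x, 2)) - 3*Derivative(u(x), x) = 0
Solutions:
 u(x) = C1 + C2*x^(5/2)


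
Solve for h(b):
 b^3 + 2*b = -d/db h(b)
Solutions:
 h(b) = C1 - b^4/4 - b^2


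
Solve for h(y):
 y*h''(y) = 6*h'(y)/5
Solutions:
 h(y) = C1 + C2*y^(11/5)


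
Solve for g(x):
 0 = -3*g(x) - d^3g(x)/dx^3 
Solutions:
 g(x) = C3*exp(-3^(1/3)*x) + (C1*sin(3^(5/6)*x/2) + C2*cos(3^(5/6)*x/2))*exp(3^(1/3)*x/2)


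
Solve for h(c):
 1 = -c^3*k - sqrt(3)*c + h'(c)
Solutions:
 h(c) = C1 + c^4*k/4 + sqrt(3)*c^2/2 + c


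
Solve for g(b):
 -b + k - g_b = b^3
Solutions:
 g(b) = C1 - b^4/4 - b^2/2 + b*k


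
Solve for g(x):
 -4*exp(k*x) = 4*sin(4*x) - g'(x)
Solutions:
 g(x) = C1 - cos(4*x) + 4*exp(k*x)/k


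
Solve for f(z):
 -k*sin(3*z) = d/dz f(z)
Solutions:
 f(z) = C1 + k*cos(3*z)/3


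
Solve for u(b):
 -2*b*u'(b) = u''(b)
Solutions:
 u(b) = C1 + C2*erf(b)


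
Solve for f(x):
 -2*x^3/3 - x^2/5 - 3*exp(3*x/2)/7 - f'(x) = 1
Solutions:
 f(x) = C1 - x^4/6 - x^3/15 - x - 2*exp(3*x/2)/7


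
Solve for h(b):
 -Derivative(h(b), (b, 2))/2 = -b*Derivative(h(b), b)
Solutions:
 h(b) = C1 + C2*erfi(b)


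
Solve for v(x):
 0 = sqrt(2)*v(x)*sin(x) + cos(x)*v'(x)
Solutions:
 v(x) = C1*cos(x)^(sqrt(2))


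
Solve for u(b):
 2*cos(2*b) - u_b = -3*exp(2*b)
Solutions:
 u(b) = C1 + 3*exp(2*b)/2 + sin(2*b)


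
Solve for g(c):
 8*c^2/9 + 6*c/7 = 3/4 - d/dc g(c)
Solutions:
 g(c) = C1 - 8*c^3/27 - 3*c^2/7 + 3*c/4
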